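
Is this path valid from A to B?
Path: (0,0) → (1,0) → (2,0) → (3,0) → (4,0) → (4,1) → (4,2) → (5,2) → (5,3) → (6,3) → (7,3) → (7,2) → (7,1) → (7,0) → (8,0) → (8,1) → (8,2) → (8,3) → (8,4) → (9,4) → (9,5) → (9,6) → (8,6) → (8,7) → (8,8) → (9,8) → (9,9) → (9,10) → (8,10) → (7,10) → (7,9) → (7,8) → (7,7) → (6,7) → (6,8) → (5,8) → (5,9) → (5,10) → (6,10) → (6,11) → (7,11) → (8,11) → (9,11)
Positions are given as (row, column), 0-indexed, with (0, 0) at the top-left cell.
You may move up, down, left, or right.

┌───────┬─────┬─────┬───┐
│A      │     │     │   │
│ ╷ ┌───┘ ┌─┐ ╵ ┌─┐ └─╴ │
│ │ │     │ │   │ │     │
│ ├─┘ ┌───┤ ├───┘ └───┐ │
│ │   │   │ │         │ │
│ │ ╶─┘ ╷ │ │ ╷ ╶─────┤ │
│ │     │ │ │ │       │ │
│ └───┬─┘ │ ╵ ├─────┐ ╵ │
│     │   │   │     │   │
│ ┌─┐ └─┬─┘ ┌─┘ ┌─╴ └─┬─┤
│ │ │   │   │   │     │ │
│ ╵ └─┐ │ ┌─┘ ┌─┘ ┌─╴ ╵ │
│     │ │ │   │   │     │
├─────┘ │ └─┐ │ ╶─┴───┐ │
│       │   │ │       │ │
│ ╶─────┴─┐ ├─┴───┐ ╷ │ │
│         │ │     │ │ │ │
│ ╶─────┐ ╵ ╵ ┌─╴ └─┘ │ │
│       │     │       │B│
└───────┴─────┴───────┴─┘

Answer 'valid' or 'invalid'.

Checking path validity:
Result: All consecutive moves are passable.

valid

Correct solution:

┌───────┬─────┬─────┬───┐
│A      │     │     │   │
│ ╷ ┌───┘ ┌─┐ ╵ ┌─┐ └─╴ │
│↓│ │     │ │   │ │     │
│ ├─┘ ┌───┤ ├───┘ └───┐ │
│↓│   │   │ │         │ │
│ │ ╶─┘ ╷ │ │ ╷ ╶─────┤ │
│↓│     │ │ │ │       │ │
│ └───┬─┘ │ ╵ ├─────┐ ╵ │
│↳ → ↓│   │   │     │   │
│ ┌─┐ └─┬─┘ ┌─┘ ┌─╴ └─┬─┤
│ │ │↳ ↓│   │   │↱ → ↓│ │
│ ╵ └─┐ │ ┌─┘ ┌─┘ ┌─╴ ╵ │
│     │↓│ │   │↱ ↑│  ↳ ↓│
├─────┘ │ └─┐ │ ╶─┴───┐ │
│↓ ← ← ↲│   │ │↑ ← ← ↰│↓│
│ ╶─────┴─┐ ├─┴───┐ ╷ │ │
│↳ → → → ↓│ │↱ → ↓│ │↑│↓│
│ ╶─────┐ ╵ ╵ ┌─╴ └─┘ │ │
│       │↳ → ↑│  ↳ → ↑│B│
└───────┴─────┴───────┴─┘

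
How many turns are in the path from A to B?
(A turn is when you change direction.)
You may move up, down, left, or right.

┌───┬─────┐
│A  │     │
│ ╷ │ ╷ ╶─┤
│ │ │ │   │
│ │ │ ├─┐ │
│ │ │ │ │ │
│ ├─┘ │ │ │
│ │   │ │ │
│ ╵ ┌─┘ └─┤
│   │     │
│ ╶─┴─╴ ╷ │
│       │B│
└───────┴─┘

Directions: down, down, down, down, down, right, right, right, up, right, down
Number of turns: 4

Solution:

┌───┬─────┐
│A  │     │
│ ╷ │ ╷ ╶─┤
│↓│ │ │   │
│ │ │ ├─┐ │
│↓│ │ │ │ │
│ ├─┘ │ │ │
│↓│   │ │ │
│ ╵ ┌─┘ └─┤
│↓  │  ↱ ↓│
│ ╶─┴─╴ ╷ │
│↳ → → ↑│B│
└───────┴─┘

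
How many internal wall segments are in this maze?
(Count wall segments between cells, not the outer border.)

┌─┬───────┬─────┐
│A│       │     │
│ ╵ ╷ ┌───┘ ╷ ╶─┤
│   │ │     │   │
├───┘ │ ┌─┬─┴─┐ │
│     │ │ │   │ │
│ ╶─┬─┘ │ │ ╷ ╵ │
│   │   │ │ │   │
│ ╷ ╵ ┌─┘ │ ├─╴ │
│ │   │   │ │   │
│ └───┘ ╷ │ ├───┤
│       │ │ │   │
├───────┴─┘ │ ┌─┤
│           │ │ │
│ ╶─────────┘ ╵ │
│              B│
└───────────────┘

Counting internal wall segments:
Total internal walls: 49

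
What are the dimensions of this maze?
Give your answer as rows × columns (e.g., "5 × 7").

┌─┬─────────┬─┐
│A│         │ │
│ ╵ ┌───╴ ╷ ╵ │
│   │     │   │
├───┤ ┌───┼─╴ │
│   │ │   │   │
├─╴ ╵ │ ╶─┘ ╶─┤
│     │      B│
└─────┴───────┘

Counting the maze dimensions:
Rows (vertical): 4
Columns (horizontal): 7
Dimensions: 4 × 7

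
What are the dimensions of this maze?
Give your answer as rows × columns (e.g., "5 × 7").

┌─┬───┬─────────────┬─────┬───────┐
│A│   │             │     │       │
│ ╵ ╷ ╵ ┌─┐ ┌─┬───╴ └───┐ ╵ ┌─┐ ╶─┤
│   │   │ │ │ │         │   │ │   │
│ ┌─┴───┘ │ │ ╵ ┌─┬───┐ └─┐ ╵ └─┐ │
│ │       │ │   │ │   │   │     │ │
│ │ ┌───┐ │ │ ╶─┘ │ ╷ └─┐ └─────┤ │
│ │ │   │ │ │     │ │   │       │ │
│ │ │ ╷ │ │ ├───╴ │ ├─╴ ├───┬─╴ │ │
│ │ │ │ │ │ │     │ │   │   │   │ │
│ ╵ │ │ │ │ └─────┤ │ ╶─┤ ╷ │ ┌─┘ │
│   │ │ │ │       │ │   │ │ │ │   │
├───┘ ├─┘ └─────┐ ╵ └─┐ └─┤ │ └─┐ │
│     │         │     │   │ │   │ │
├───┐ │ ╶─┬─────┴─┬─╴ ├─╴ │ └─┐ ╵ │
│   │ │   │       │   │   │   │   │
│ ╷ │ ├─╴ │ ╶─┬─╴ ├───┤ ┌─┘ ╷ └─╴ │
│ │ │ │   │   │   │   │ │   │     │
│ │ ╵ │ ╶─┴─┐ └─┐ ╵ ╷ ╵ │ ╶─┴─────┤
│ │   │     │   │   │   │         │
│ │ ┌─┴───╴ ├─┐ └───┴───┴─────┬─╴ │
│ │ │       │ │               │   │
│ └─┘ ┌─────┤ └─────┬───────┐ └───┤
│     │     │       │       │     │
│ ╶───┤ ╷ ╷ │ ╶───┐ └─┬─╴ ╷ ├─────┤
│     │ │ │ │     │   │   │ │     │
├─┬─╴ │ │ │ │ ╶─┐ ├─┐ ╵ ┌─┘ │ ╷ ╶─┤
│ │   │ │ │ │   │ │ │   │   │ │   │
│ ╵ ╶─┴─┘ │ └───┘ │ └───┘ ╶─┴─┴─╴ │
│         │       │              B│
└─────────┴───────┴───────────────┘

Counting the maze dimensions:
Rows (vertical): 15
Columns (horizontal): 17
Dimensions: 15 × 17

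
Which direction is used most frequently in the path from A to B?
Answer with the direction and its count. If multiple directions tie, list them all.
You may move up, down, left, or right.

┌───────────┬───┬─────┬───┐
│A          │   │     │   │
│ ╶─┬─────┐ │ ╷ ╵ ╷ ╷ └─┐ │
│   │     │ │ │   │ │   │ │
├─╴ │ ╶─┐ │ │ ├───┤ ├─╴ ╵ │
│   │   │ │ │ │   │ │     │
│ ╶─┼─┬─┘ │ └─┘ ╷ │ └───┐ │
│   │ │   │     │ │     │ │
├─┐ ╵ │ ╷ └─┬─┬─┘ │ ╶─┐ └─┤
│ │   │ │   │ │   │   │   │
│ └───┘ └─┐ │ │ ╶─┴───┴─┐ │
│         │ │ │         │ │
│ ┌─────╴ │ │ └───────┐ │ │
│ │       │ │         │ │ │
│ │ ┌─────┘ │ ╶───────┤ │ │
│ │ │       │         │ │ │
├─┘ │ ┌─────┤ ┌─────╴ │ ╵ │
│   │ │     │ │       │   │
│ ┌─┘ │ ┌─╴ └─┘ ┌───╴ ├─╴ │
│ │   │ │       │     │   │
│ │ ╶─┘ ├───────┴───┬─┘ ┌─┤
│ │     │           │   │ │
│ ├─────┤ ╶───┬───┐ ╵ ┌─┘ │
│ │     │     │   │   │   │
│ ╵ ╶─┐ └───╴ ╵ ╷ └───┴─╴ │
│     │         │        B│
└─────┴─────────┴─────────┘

Directions: right, right, right, right, right, down, down, down, right, right, up, right, down, down, left, down, right, right, right, right, down, down, down, right, down, left, down, left, down, left, up, left, left, left, left, left, down, right, right, down, right, up, right, down, right, right, right, right
Counts: {'right': 21, 'down': 15, 'up': 3, 'left': 9}
Most common: right (21 times)

Solution:

┌───────────┬───┬─────┬───┐
│A → → → → ↓│   │     │   │
│ ╶─┬─────┐ │ ╷ ╵ ╷ ╷ └─┐ │
│   │     │↓│ │   │ │   │ │
├─╴ │ ╶─┐ │ │ ├───┤ ├─╴ ╵ │
│   │   │ │↓│ │↱ ↓│ │     │
│ ╶─┼─┬─┘ │ └─┘ ╷ │ └───┐ │
│   │ │   │↳ → ↑│↓│     │ │
├─┐ ╵ │ ╷ └─┬─┬─┘ │ ╶─┐ └─┤
│ │   │ │   │ │↓ ↲│   │   │
│ └───┘ └─┐ │ │ ╶─┴───┴─┐ │
│         │ │ │↳ → → → ↓│ │
│ ┌─────╴ │ │ └───────┐ │ │
│ │       │ │         │↓│ │
│ │ ┌─────┘ │ ╶───────┤ │ │
│ │ │       │         │↓│ │
├─┘ │ ┌─────┤ ┌─────╴ │ ╵ │
│   │ │     │ │       │↳ ↓│
│ ┌─┘ │ ┌─╴ └─┘ ┌───╴ ├─╴ │
│ │   │ │       │     │↓ ↲│
│ │ ╶─┘ ├───────┴───┬─┘ ┌─┤
│ │     │↓ ← ← ← ← ↰│↓ ↲│ │
│ ├─────┤ ╶───┬───┐ ╵ ┌─┘ │
│ │     │↳ → ↓│↱ ↓│↑ ↲│   │
│ ╵ ╶─┐ └───╴ ╵ ╷ └───┴─╴ │
│     │      ↳ ↑│↳ → → → B│
└─────┴─────────┴─────────┘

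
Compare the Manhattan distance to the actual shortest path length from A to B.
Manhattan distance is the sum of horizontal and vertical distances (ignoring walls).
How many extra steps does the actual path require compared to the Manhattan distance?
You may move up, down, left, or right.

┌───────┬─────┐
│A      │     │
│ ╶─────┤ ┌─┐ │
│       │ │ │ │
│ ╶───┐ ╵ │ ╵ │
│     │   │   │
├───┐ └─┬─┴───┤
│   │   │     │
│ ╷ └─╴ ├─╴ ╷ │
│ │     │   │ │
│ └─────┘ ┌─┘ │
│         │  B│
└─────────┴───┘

Manhattan distance: |5 - 0| + |6 - 0| = 11
Actual path length: 23
Extra steps: 23 - 11 = 12

Solution:

┌───────┬─────┐
│A      │     │
│ ╶─────┤ ┌─┐ │
│↓      │ │ │ │
│ ╶───┐ ╵ │ ╵ │
│↳ → ↓│   │   │
├───┐ └─┬─┴───┤
│↓ ↰│↳ ↓│  ↱ ↓│
│ ╷ └─╴ ├─╴ ╷ │
│↓│↑ ← ↲│↱ ↑│↓│
│ └─────┘ ┌─┘ │
│↳ → → → ↑│  B│
└─────────┴───┘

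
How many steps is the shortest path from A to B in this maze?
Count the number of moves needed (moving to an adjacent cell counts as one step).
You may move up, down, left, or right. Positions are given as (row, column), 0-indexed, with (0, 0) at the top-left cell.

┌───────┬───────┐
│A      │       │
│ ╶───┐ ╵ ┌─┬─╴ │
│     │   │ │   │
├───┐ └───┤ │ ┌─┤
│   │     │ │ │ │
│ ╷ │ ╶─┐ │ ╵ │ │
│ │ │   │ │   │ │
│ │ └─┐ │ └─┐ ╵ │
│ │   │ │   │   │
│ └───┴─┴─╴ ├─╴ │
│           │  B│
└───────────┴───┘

Using BFS to find shortest path:
Start: (0, 0), End: (5, 7)
Path found:
(0,0) → (0,1) → (0,2) → (0,3) → (1,3) → (1,4) → (0,4) → (0,5) → (0,6) → (0,7) → (1,7) → (1,6) → (2,6) → (3,6) → (4,6) → (4,7) → (5,7)
Number of steps: 16

Solution:

┌───────┬───────┐
│A → → ↓│↱ → → ↓│
│ ╶───┐ ╵ ┌─┬─╴ │
│     │↳ ↑│ │↓ ↲│
├───┐ └───┤ │ ┌─┤
│   │     │ │↓│ │
│ ╷ │ ╶─┐ │ ╵ │ │
│ │ │   │ │  ↓│ │
│ │ └─┐ │ └─┐ ╵ │
│ │   │ │   │↳ ↓│
│ └───┴─┴─╴ ├─╴ │
│           │  B│
└───────────┴───┘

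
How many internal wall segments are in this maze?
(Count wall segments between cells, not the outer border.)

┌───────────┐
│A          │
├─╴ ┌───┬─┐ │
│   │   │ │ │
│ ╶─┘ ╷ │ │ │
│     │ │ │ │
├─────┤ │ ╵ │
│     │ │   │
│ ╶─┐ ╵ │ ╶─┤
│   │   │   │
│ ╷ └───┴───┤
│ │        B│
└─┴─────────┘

Counting internal wall segments:
Total internal walls: 25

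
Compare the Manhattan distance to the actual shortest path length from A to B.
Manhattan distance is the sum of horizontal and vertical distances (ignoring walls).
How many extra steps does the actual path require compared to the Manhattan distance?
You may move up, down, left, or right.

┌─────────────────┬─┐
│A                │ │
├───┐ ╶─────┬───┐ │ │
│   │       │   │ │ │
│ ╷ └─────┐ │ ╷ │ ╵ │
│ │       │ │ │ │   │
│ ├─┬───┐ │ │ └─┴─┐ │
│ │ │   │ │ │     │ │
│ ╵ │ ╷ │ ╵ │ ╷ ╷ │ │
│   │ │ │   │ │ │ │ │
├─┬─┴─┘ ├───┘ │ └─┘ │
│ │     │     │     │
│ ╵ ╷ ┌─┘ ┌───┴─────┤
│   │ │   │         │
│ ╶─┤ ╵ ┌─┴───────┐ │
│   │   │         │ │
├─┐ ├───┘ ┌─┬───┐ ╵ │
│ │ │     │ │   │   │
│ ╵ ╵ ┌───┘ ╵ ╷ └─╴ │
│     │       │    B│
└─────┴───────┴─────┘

Manhattan distance: |9 - 0| + |9 - 0| = 18
Actual path length: 48
Extra steps: 48 - 18 = 30

Solution:

┌─────────────────┬─┐
│A → → → → → → → ↓│ │
├───┐ ╶─────┬───┐ │ │
│   │       │   │↓│ │
│ ╷ └─────┐ │ ╷ │ ╵ │
│ │       │ │ │ │↳ ↓│
│ ├─┬───┐ │ │ └─┴─┐ │
│ │ │   │ │ │↓ ↰  │↓│
│ ╵ │ ╷ │ ╵ │ ╷ ╷ │ │
│   │ │ │   │↓│↑│ │↓│
├─┬─┴─┘ ├───┘ │ └─┘ │
│ │↓ ↰  │↓ ← ↲│↑ ← ↲│
│ ╵ ╷ ┌─┘ ┌───┴─────┤
│↓ ↲│↑│↓ ↲│         │
│ ╶─┤ ╵ ┌─┴───────┐ │
│↳ ↓│↑ ↲│↱ → → → ↓│ │
├─┐ ├───┘ ┌─┬───┐ ╵ │
│ │↓│↱ → ↑│ │   │↳ ↓│
│ ╵ ╵ ┌───┘ ╵ ╷ └─╴ │
│  ↳ ↑│       │    B│
└─────┴───────┴─────┘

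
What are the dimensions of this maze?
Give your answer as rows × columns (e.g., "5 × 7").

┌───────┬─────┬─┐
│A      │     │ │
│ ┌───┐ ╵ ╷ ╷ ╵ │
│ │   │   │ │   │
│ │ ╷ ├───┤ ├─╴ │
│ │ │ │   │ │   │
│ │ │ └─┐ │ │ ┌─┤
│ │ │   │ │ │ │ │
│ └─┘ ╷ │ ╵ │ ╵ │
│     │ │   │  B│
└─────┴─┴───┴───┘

Counting the maze dimensions:
Rows (vertical): 5
Columns (horizontal): 8
Dimensions: 5 × 8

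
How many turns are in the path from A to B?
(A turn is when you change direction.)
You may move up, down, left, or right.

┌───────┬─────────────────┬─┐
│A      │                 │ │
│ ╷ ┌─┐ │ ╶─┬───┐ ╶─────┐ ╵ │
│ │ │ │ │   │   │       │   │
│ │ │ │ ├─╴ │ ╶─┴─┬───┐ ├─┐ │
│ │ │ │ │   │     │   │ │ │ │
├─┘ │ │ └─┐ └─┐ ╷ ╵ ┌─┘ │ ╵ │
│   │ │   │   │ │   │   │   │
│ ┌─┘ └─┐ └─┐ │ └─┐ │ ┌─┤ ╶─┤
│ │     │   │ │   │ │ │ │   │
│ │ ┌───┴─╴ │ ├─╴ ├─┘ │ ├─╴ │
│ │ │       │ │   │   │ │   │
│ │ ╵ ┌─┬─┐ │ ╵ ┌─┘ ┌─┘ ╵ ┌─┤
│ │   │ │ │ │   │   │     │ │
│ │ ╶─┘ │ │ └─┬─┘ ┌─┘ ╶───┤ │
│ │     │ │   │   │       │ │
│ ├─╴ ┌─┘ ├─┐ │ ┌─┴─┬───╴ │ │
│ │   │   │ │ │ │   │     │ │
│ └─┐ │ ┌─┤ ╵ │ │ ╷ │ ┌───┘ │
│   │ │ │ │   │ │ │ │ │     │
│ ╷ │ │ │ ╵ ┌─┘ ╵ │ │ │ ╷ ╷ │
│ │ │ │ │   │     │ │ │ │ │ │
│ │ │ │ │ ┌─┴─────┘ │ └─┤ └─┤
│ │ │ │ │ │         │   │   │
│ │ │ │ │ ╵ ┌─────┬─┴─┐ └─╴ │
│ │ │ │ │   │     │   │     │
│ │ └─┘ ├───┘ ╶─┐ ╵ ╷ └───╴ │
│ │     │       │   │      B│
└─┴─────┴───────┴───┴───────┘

Directions: right, right, right, down, down, down, right, down, right, down, down, down, right, down, down, left, down, left, down, down, right, up, right, right, right, right, up, up, up, left, down, down, left, up, up, up, right, up, right, up, right, up, up, right, up, up, left, left, left, up, right, right, right, right, down, right, down, down, left, down, right, down, left, down, left, left, down, right, right, down, left, left, down, down, down, right, down, right, right, down
Number of turns: 49

Solution:

┌───────┬─────────────────┬─┐
│A → → ↓│        ↱ → → → ↓│ │
│ ╷ ┌─┐ │ ╶─┬───┐ ╶─────┐ ╵ │
│ │ │ │↓│   │   │↑ ← ← ↰│↳ ↓│
│ │ │ │ ├─╴ │ ╶─┴─┬───┐ ├─┐ │
│ │ │ │↓│   │     │   │↑│ │↓│
├─┘ │ │ └─┐ └─┐ ╷ ╵ ┌─┘ │ ╵ │
│   │ │↳ ↓│   │ │   │↱ ↑│↓ ↲│
│ ┌─┘ └─┐ └─┐ │ └─┐ │ ┌─┤ ╶─┤
│ │     │↳ ↓│ │   │ │↑│ │↳ ↓│
│ │ ┌───┴─╴ │ ├─╴ ├─┘ │ ├─╴ │
│ │ │      ↓│ │   │↱ ↑│ │↓ ↲│
│ │ ╵ ┌─┬─┐ │ ╵ ┌─┘ ┌─┘ ╵ ┌─┤
│ │   │ │ │↓│   │↱ ↑│↓ ← ↲│ │
│ │ ╶─┘ │ │ └─┬─┘ ┌─┘ ╶───┤ │
│ │     │ │↳ ↓│↱ ↑│  ↳ → ↓│ │
│ ├─╴ ┌─┘ ├─┐ │ ┌─┴─┬───╴ │ │
│ │   │   │ │↓│↑│↓ ↰│↓ ← ↲│ │
│ └─┐ │ ┌─┤ ╵ │ │ ╷ │ ┌───┘ │
│   │ │ │ │↓ ↲│↑│↓│↑│↓│     │
│ ╷ │ │ │ ╵ ┌─┘ ╵ │ │ │ ╷ ╷ │
│ │ │ │ │↓ ↲│  ↑ ↲│↑│↓│ │ │ │
│ │ │ │ │ ┌─┴─────┘ │ └─┤ └─┤
│ │ │ │ │↓│↱ → → → ↑│↳ ↓│   │
│ │ │ │ │ ╵ ┌─────┬─┴─┐ └─╴ │
│ │ │ │ │↳ ↑│     │   │↳ → ↓│
│ │ └─┘ ├───┘ ╶─┐ ╵ ╷ └───╴ │
│ │     │       │   │      B│
└─┴─────┴───────┴───┴───────┘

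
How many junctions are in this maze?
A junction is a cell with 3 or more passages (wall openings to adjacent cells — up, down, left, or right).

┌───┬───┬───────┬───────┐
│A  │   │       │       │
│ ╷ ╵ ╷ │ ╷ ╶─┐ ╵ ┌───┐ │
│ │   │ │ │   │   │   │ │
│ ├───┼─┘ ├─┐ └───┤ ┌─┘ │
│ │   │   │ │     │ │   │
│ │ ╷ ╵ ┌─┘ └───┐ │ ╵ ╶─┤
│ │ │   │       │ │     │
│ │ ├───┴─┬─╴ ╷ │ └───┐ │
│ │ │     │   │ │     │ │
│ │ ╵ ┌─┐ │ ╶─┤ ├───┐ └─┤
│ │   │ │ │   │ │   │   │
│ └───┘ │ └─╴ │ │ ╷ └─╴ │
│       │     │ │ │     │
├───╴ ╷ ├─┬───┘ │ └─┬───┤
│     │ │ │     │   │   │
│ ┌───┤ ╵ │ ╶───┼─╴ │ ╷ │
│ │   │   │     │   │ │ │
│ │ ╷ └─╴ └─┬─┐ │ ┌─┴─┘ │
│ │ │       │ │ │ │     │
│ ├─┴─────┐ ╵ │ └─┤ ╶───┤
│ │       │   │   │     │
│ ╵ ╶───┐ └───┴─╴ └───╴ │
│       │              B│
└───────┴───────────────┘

Checking each cell for number of passages:

Junctions found (3+ passages):
  (0, 5): 3 passages
  (3, 5): 3 passages
  (3, 6): 3 passages
  (3, 10): 3 passages
  (6, 2): 3 passages
  (6, 3): 3 passages
  (8, 4): 3 passages
  (9, 4): 3 passages
  (11, 1): 3 passages
  (11, 8): 3 passages
Total junctions: 10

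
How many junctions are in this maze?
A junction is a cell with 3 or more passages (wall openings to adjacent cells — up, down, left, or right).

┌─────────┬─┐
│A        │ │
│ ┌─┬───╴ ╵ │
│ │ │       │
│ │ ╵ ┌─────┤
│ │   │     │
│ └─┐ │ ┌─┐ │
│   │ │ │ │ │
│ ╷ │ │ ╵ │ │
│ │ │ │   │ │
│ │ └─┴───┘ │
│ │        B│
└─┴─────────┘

Checking each cell for number of passages:

Junctions found (3+ passages):
  (1, 4): 3 passages
  (2, 2): 3 passages
  (3, 0): 3 passages
Total junctions: 3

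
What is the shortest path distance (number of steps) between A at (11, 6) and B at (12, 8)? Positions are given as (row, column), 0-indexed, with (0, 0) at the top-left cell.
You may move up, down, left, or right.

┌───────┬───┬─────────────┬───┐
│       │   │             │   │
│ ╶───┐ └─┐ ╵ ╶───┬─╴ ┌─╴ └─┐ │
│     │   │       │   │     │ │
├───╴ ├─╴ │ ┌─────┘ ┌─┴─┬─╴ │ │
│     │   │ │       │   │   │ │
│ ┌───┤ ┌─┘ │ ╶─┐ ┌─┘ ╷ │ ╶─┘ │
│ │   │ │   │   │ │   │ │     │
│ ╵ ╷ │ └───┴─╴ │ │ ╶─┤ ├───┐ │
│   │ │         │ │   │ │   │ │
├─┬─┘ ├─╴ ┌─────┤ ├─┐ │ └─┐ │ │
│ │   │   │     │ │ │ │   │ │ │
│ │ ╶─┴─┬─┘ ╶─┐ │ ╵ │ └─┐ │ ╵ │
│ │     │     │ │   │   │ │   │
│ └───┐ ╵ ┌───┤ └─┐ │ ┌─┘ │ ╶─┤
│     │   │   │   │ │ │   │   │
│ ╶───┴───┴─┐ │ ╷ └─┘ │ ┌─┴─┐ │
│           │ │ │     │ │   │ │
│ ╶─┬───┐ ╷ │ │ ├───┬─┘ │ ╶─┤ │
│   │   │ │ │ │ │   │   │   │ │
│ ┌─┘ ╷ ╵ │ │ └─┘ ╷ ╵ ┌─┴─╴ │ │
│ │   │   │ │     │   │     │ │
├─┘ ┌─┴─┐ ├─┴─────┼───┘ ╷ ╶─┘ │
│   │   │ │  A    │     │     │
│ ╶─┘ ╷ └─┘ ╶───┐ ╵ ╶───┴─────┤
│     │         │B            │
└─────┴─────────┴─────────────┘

Finding path from (11, 6) to (12, 8):
Path: (11,6) → (11,7) → (11,8) → (12,8)
Distance: 3 steps

Solution:

┌───────┬───┬─────────────┬───┐
│       │   │             │   │
│ ╶───┐ └─┐ ╵ ╶───┬─╴ ┌─╴ └─┐ │
│     │   │       │   │     │ │
├───╴ ├─╴ │ ┌─────┘ ┌─┴─┬─╴ │ │
│     │   │ │       │   │   │ │
│ ┌───┤ ┌─┘ │ ╶─┐ ┌─┘ ╷ │ ╶─┘ │
│ │   │ │   │   │ │   │ │     │
│ ╵ ╷ │ └───┴─╴ │ │ ╶─┤ ├───┐ │
│   │ │         │ │   │ │   │ │
├─┬─┘ ├─╴ ┌─────┤ ├─┐ │ └─┐ │ │
│ │   │   │     │ │ │ │   │ │ │
│ │ ╶─┴─┬─┘ ╶─┐ │ ╵ │ └─┐ │ ╵ │
│ │     │     │ │   │   │ │   │
│ └───┐ ╵ ┌───┤ └─┐ │ ┌─┘ │ ╶─┤
│     │   │   │   │ │ │   │   │
│ ╶───┴───┴─┐ │ ╷ └─┘ │ ┌─┴─┐ │
│           │ │ │     │ │   │ │
│ ╶─┬───┐ ╷ │ │ ├───┬─┘ │ ╶─┤ │
│   │   │ │ │ │ │   │   │   │ │
│ ┌─┘ ╷ ╵ │ │ └─┘ ╷ ╵ ┌─┴─╴ │ │
│ │   │   │ │     │   │     │ │
├─┘ ┌─┴─┐ ├─┴─────┼───┘ ╷ ╶─┘ │
│   │   │ │  A → ↓│     │     │
│ ╶─┘ ╷ └─┘ ╶───┐ ╵ ╶───┴─────┤
│     │         │B            │
└─────┴─────────┴─────────────┘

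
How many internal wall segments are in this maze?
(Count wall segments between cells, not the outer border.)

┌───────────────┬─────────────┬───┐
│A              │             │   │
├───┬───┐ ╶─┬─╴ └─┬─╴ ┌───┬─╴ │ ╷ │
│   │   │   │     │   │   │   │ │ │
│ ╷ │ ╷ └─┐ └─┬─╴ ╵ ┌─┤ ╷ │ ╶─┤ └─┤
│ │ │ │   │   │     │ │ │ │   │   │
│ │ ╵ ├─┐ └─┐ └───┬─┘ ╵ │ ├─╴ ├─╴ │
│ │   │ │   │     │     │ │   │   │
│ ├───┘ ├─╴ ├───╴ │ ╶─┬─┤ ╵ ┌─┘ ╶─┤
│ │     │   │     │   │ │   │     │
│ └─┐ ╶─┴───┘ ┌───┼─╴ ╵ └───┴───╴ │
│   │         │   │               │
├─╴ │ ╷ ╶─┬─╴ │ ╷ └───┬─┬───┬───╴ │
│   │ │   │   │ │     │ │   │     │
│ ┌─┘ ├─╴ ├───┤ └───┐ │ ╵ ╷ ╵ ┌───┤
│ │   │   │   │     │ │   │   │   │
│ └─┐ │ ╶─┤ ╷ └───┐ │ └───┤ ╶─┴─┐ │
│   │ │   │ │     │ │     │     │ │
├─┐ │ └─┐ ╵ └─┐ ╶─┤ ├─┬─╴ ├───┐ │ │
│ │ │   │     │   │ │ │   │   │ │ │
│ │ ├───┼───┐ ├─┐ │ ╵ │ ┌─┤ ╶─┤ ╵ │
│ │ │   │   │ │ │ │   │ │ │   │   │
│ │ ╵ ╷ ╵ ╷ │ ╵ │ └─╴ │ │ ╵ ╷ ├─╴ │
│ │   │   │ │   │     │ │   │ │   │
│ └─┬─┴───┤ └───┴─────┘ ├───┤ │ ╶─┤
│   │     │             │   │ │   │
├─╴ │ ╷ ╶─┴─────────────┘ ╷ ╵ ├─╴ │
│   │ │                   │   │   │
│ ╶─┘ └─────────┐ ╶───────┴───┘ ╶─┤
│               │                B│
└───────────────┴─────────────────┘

Counting internal wall segments:
Total internal walls: 224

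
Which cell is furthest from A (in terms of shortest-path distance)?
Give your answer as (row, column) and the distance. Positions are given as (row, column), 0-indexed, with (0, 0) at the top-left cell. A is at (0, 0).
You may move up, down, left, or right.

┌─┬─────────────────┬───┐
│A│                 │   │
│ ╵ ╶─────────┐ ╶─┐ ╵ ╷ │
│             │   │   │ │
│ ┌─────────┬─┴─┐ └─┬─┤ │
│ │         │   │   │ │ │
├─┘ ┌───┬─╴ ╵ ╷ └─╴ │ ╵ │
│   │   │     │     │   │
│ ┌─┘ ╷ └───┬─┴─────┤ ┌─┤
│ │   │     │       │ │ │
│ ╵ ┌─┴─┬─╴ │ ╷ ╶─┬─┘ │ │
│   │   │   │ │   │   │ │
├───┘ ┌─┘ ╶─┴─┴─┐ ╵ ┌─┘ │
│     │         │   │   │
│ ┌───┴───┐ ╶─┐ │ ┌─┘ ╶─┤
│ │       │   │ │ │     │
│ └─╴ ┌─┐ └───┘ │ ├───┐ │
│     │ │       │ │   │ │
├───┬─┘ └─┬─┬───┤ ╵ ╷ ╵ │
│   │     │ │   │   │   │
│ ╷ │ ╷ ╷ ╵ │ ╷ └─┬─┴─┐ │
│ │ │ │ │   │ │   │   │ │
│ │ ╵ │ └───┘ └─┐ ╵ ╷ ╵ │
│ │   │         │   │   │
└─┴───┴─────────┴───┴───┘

Computing BFS distances from A to all cells:
Furthest cell: (5, 3)
Distance: 60 steps

Path from A to the furthest cell:

┌─┬─────────────────┬───┐
│A│↱ → → → → → ↓    │   │
│ ╵ ╶─────────┐ ╶─┐ ╵ ╷ │
│↳ ↑          │↳ ↓│   │ │
│ ┌─────────┬─┴─┐ └─┬─┤ │
│ │↓ ← ← ← ↰│↓ ↰│↳ ↓│ │ │
├─┘ ┌───┬─╴ ╵ ╷ └─╴ │ ╵ │
│↓ ↲│↱ ↓│  ↑ ↲│↑ ← ↲│   │
│ ┌─┘ ╷ └───┬─┴─────┤ ┌─┤
│↓│↱ ↑│↳ → ↓│       │ │ │
│ ╵ ┌─┴─┬─╴ │ ╷ ╶─┬─┘ │ │
│↳ ↑│↱ B│↓ ↲│ │   │   │ │
├───┘ ┌─┘ ╶─┴─┴─┐ ╵ ┌─┘ │
│↱ → ↑│  ↳ → → ↓│   │   │
│ ┌───┴───┐ ╶─┐ │ ┌─┘ ╶─┤
│↑│  ↓ ← ↰│   │↓│ │     │
│ └─╴ ┌─┐ └───┘ │ ├───┐ │
│↑ ← ↲│ │↑ ← ← ↲│ │   │ │
├───┬─┘ └─┬─┬───┤ ╵ ╷ ╵ │
│   │     │ │   │   │   │
│ ╷ │ ╷ ╷ ╵ │ ╷ └─┬─┴─┐ │
│ │ │ │ │   │ │   │   │ │
│ │ ╵ │ └───┘ └─┐ ╵ ╷ ╵ │
│ │   │         │   │   │
└─┴───┴─────────┴───┴───┘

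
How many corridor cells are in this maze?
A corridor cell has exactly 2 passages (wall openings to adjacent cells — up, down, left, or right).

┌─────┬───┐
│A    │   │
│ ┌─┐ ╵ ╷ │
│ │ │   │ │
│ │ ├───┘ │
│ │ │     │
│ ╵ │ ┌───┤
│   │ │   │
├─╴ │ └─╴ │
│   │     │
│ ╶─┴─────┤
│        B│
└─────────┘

Counting cells with exactly 2 passages:
Total corridor cells: 26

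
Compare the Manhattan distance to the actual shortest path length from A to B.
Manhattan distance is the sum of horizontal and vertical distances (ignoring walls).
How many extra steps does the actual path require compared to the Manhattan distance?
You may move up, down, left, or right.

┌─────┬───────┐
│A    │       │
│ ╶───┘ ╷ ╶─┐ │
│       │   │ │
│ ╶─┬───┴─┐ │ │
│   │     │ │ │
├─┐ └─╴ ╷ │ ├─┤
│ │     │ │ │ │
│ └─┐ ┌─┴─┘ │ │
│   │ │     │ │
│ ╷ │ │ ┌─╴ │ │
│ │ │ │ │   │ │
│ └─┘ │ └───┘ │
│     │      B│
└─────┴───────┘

Manhattan distance: |6 - 0| + |6 - 0| = 12
Actual path length: 18
Extra steps: 18 - 12 = 6

Solution:

┌─────┬───────┐
│A    │↱ ↓    │
│ ╶───┘ ╷ ╶─┐ │
│↳ → → ↑│↳ ↓│ │
│ ╶─┬───┴─┐ │ │
│   │     │↓│ │
├─┐ └─╴ ╷ │ ├─┤
│ │     │ │↓│ │
│ └─┐ ┌─┴─┘ │ │
│   │ │↓ ← ↲│ │
│ ╷ │ │ ┌─╴ │ │
│ │ │ │↓│   │ │
│ └─┘ │ └───┘ │
│     │↳ → → B│
└─────┴───────┘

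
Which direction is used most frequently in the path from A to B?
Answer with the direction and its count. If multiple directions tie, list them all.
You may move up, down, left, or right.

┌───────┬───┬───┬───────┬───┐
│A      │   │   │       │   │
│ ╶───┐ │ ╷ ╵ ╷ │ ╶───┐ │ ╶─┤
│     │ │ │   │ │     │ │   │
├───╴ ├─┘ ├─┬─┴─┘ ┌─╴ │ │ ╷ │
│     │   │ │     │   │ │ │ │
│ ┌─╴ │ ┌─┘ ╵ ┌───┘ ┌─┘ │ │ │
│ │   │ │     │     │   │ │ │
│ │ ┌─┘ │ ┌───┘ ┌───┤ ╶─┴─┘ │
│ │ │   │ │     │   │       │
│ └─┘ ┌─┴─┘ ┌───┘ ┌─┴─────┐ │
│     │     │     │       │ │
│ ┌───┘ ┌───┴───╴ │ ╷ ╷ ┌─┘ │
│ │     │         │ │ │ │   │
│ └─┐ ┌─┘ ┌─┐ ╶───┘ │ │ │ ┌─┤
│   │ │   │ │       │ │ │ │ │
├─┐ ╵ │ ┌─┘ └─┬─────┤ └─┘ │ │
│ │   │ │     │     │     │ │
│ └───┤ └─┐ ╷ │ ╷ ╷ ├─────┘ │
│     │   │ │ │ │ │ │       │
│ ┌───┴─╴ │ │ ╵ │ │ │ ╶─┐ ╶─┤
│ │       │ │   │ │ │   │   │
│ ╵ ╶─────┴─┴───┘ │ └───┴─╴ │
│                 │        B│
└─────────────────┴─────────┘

Directions: down, right, right, down, left, left, down, down, down, down, down, right, down, right, up, up, right, up, right, right, up, right, right, up, right, right, up, right, up, left, left, up, right, right, right, down, down, down, left, down, right, right, right, down, down, left, down, down, left, left, up, up, up, left, down, down, left, left, left, up, left, left, down, left, down, down, right, down, left, left, left, down, right, right, right, right, right, right, right, up, up, up, right, down, down, down, right, right, right, right
Counts: {'down': 26, 'right': 31, 'left': 18, 'up': 15}
Most common: right (31 times)

Solution:

┌───────┬───┬───┬───────┬───┐
│A      │   │   │↱ → → ↓│   │
│ ╶───┐ │ ╷ ╵ ╷ │ ╶───┐ │ ╶─┤
│↳ → ↓│ │ │   │ │↑ ← ↰│↓│   │
├───╴ ├─┘ ├─┬─┴─┘ ┌─╴ │ │ ╷ │
│↓ ← ↲│   │ │     │↱ ↑│↓│ │ │
│ ┌─╴ │ ┌─┘ ╵ ┌───┘ ┌─┘ │ │ │
│↓│   │ │     │↱ → ↑│↓ ↲│ │ │
│ │ ┌─┘ │ ┌───┘ ┌───┤ ╶─┴─┘ │
│↓│ │   │ │↱ → ↑│   │↳ → → ↓│
│ └─┘ ┌─┴─┘ ┌───┘ ┌─┴─────┐ │
│↓    │↱ → ↑│     │↓ ↰    │↓│
│ ┌───┘ ┌───┴───╴ │ ╷ ╷ ┌─┘ │
│↓│  ↱ ↑│↓ ← ↰    │↓│↑│ │↓ ↲│
│ └─┐ ┌─┘ ┌─┐ ╶───┘ │ │ │ ┌─┤
│↳ ↓│↑│↓ ↲│ │↑ ← ← ↲│↑│ │↓│ │
├─┐ ╵ │ ┌─┘ └─┬─────┤ └─┘ │ │
│ │↳ ↑│↓│     │  ↱ ↓│↑ ← ↲│ │
│ └───┤ └─┐ ╷ │ ╷ ╷ ├─────┘ │
│     │↳ ↓│ │ │ │↑│↓│       │
│ ┌───┴─╴ │ │ ╵ │ │ │ ╶─┐ ╶─┤
│ │↓ ← ← ↲│ │   │↑│↓│   │   │
│ ╵ ╶─────┴─┴───┘ │ └───┴─╴ │
│  ↳ → → → → → → ↑│↳ → → → B│
└─────────────────┴─────────┘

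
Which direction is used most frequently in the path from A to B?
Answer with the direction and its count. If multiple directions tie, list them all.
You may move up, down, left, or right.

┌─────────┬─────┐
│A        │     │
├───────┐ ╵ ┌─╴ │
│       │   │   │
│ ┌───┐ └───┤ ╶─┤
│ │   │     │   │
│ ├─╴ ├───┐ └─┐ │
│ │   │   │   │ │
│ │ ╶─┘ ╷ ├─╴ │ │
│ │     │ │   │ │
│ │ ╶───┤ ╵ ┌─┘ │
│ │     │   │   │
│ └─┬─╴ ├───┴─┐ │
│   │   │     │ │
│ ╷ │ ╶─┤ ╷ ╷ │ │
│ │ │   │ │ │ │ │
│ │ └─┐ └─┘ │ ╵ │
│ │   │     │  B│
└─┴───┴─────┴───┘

Directions: right, right, right, right, down, right, up, right, right, down, left, down, right, down, down, down, down, down, down
Counts: {'right': 8, 'down': 9, 'up': 1, 'left': 1}
Most common: down (9 times)

Solution:

┌─────────┬─────┐
│A → → → ↓│↱ → ↓│
├───────┐ ╵ ┌─╴ │
│       │↳ ↑│↓ ↲│
│ ┌───┐ └───┤ ╶─┤
│ │   │     │↳ ↓│
│ ├─╴ ├───┐ └─┐ │
│ │   │   │   │↓│
│ │ ╶─┘ ╷ ├─╴ │ │
│ │     │ │   │↓│
│ │ ╶───┤ ╵ ┌─┘ │
│ │     │   │  ↓│
│ └─┬─╴ ├───┴─┐ │
│   │   │     │↓│
│ ╷ │ ╶─┤ ╷ ╷ │ │
│ │ │   │ │ │ │↓│
│ │ └─┐ └─┘ │ ╵ │
│ │   │     │  B│
└─┴───┴─────┴───┘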